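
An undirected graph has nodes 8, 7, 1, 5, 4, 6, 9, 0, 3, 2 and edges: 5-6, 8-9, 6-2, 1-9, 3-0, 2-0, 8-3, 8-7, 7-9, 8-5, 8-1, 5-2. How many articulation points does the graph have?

1

Removing 8 increases the component count from 2 to 3, so 8 is a cut vertex.
By contrast removing 6 leaves 2 components; it is not a cut vertex. No other vertex is a cut vertex either.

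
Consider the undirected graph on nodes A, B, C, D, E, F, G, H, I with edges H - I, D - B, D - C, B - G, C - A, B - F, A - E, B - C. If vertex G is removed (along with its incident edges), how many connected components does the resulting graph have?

2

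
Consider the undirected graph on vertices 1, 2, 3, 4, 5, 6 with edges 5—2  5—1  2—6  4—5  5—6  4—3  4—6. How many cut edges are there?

2

The edges on the cycle 4-5-2-6-4 are not bridges since each lies on that cycle.
But removing 4—3 disconnects 4 from 3; removing 1—5 disconnects 1 from 5 — these are bridges.
That makes 2 bridges.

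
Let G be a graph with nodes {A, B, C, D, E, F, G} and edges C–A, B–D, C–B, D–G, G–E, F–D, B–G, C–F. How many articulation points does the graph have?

2

Removing C increases the component count from 1 to 2, so C is a cut vertex.
Removing G increases the component count from 1 to 2, so G is a cut vertex.
By contrast removing E leaves 1 component; it is not a cut vertex. No other vertex is a cut vertex either.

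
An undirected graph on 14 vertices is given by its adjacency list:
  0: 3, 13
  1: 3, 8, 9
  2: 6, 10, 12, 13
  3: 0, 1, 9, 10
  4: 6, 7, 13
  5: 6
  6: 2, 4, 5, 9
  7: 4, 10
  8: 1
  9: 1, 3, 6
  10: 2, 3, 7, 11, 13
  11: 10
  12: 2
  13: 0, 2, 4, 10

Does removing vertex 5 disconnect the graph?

Deleting 5 leaves 1 component (was 1), so 5 is not a cut vertex.

No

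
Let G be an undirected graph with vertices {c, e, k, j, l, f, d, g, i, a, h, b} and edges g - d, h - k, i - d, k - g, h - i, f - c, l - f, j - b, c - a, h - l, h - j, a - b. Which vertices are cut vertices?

Removing h increases the component count from 2 to 3, so h is a cut vertex.
By contrast removing j leaves 2 components; it is not a cut vertex. No other vertex is a cut vertex either.

h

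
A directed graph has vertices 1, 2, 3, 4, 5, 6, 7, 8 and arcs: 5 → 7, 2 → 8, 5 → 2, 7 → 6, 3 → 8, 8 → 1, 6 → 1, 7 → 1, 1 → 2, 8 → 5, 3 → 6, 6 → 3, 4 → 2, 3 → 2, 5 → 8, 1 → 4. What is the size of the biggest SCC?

8

{1, 2, 3, 4, 5, 6, 7, 8} are all mutually reachable — one SCC of size 8.
The largest has 8 vertices.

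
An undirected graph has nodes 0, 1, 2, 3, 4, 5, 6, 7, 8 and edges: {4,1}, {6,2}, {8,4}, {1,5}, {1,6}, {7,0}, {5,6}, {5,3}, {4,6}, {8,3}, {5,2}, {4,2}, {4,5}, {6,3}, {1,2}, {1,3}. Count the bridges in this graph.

1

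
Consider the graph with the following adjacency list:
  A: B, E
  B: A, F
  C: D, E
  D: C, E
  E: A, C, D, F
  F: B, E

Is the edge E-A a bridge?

After removing E-A, the path E-F-B-A still connects them, so the edge is not a bridge.

No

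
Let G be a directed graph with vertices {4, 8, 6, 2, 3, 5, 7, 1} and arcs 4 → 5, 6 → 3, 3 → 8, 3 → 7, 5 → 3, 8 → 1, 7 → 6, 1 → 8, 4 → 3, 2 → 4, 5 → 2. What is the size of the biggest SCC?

3

{2, 4, 5} are all mutually reachable — one SCC of size 3.
{3, 6, 7} are all mutually reachable — one SCC of size 3.
{1, 8} are all mutually reachable — one SCC of size 2.
The largest has 3 vertices.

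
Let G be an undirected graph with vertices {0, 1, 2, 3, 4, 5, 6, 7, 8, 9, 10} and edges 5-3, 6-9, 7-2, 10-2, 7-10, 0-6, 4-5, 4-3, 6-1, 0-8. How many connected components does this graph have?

3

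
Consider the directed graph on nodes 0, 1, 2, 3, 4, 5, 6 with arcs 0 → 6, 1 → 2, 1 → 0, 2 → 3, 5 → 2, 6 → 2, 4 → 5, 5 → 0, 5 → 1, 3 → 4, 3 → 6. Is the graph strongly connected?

Yes

From 3 we can reach every vertex (0, 1, 2, 3, 4, 5, 6), and every vertex can reach 3 (0, 1, 2, 3, 4, 5, 6). So the whole graph is one strongly connected component.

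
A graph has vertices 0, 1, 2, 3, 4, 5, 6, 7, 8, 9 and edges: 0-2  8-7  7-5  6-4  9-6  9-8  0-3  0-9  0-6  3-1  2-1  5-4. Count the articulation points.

Removing 0 increases the component count from 1 to 2, so 0 is a cut vertex.
By contrast removing 6 leaves 1 component; it is not a cut vertex. No other vertex is a cut vertex either.

1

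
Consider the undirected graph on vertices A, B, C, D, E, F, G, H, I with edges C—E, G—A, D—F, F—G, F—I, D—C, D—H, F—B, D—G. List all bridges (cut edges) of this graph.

The edges on the cycle D-F-G-D are not bridges since each lies on that cycle.
But removing G—A disconnects G from A; removing D—H disconnects D from H; removing E—C disconnects E from C; removing F—I disconnects F from I — these are bridges.
In total 6 edges are bridges.

A-G, B-F, C-D, C-E, D-H, F-I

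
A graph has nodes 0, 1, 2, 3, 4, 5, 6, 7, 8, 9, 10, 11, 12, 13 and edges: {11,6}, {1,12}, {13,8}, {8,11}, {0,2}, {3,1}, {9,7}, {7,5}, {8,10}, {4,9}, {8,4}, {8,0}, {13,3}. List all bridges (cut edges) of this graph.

removing 13-3 disconnects 13 from 3; removing 8-10 disconnects 8 from 10; removing 5-7 disconnects 5 from 7; removing 12-1 disconnects 12 from 1 — these are bridges.
In total 13 edges are bridges.

0-2, 0-8, 1-12, 1-3, 10-8, 11-6, 11-8, 13-3, 13-8, 4-8, 4-9, 5-7, 7-9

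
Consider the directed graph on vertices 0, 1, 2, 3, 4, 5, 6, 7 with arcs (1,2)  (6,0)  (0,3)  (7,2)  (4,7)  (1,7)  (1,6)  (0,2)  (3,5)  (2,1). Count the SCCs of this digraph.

4

{0, 1, 2, 6, 7} are all mutually reachable — one SCC of size 5.
{3} is an SCC by itself.
{5} is an SCC by itself.
{4} is an SCC by itself.
That gives 4 strongly connected components.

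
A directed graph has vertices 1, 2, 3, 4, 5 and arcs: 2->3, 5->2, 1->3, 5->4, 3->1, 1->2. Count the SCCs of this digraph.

{1, 2, 3} are all mutually reachable — one SCC of size 3.
{5} is an SCC by itself.
{4} is an SCC by itself.
That gives 3 strongly connected components.

3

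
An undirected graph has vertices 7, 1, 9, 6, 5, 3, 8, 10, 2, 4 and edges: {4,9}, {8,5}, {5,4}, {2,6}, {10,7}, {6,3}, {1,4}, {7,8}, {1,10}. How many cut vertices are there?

2

Removing 4 increases the component count from 2 to 3, so 4 is a cut vertex.
Removing 6 increases the component count from 2 to 3, so 6 is a cut vertex.
By contrast removing 2 leaves 2 components; it is not a cut vertex. No other vertex is a cut vertex either.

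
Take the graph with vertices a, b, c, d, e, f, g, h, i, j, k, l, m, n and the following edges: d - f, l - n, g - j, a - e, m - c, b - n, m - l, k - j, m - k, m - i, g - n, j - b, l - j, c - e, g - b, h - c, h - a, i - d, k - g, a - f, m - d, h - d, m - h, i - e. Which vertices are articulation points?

m

Removing m increases the component count from 1 to 2, so m is a cut vertex.
By contrast removing a leaves 1 component; it is not a cut vertex. No other vertex is a cut vertex either.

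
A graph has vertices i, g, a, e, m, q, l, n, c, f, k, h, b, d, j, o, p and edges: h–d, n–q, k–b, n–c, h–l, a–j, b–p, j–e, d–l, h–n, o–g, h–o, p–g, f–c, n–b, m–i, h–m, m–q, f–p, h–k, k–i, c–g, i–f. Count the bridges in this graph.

The edges on the cycle h-d-l-h are not bridges since each lies on that cycle.
But removing a–j disconnects a from j; removing e–j disconnects e from j — these are bridges.
That makes 2 bridges.

2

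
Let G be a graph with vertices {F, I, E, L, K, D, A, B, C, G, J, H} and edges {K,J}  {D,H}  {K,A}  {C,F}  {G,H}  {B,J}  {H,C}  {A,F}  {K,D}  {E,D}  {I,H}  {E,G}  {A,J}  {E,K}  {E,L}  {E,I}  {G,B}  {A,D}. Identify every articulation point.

E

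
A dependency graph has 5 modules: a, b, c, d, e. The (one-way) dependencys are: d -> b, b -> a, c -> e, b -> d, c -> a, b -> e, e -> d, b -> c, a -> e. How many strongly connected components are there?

1

{a, b, c, d, e} are all mutually reachable — one SCC of size 5.
That gives 1 strongly connected component.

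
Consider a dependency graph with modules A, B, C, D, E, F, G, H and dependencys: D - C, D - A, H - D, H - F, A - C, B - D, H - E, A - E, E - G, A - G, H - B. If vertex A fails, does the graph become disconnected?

No

Deleting A leaves 1 component (was 1) (its neighbors C, D, E, G remain connected to each other), so A is not a cut vertex.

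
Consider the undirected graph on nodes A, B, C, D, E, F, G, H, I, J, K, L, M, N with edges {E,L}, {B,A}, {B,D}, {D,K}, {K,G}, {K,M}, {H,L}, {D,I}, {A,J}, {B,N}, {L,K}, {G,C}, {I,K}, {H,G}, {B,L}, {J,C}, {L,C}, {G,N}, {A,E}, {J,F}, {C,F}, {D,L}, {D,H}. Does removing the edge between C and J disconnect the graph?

No

After removing C—J, the path C-F-J still connects them, so the edge is not a bridge.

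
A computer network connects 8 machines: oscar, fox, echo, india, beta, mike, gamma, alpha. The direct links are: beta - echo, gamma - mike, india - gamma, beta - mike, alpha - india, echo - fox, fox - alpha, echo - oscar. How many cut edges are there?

1

The edges on the cycle beta-echo-fox-alpha-india-gamma-mike-beta are not bridges since each lies on that cycle.
But removing echo - oscar disconnects echo from oscar — this is a bridge.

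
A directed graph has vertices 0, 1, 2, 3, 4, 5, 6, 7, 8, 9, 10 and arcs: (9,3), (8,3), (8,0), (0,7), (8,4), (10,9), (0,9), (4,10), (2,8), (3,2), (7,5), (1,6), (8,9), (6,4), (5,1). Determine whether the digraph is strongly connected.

Yes

From 2 we can reach every vertex (0, 1, 2, 3, 4, 5, 6, 7, 8, 9, 10), and every vertex can reach 2 (0, 1, 2, 3, 4, 5, 6, 7, 8, 9, 10). So the whole graph is one strongly connected component.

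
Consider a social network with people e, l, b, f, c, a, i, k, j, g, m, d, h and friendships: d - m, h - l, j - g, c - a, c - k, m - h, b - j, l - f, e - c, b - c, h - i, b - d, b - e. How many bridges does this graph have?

The edges on the cycle b-e-c-b are not bridges since each lies on that cycle.
But removing d - m disconnects d from m; removing m - h disconnects m from h; removing g - j disconnects g from j; removing b - d disconnects b from d — these are bridges.
In total 10 edges are bridges.

10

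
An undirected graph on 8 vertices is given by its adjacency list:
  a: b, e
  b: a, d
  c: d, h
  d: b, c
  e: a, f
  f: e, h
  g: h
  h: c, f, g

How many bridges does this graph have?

1

The edges on the cycle c-h-f-e-a-b-d-c are not bridges since each lies on that cycle.
But removing h-g disconnects h from g — this is a bridge.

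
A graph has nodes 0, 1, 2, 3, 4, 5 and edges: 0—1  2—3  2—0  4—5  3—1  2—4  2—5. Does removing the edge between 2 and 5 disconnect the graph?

After removing 2—5, the path 2-4-5 still connects them, so the edge is not a bridge.

No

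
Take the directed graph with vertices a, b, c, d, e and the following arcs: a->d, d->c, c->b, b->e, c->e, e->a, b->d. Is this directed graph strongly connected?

Yes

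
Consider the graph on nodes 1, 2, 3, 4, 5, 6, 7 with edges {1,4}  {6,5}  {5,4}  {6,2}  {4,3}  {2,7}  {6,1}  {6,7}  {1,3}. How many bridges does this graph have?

0

The edges on the cycle 6-2-7-6 are not bridges since each lies on that cycle.
Every edge lies on some cycle, so there are no bridges.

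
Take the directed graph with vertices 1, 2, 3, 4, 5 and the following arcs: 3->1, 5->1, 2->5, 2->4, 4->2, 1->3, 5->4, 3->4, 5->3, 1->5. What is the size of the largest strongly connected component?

{1, 2, 3, 4, 5} are all mutually reachable — one SCC of size 5.
The largest has 5 vertices.

5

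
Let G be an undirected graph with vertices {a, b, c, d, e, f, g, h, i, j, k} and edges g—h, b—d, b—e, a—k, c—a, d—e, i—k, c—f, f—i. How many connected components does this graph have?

4

j is isolated — a component by itself.
Starting from g we can reach g, h. That is one component of size 2.
Starting from b we can reach b, d, e. That is one component of size 3.
Starting from a we can reach a, c, f, i, k. That is one component of size 5.
Total: 4 components.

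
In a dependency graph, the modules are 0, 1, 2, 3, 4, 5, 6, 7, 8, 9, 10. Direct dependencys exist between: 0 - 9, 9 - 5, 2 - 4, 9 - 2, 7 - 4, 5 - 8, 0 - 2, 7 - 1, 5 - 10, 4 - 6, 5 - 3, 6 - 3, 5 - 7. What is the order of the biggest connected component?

11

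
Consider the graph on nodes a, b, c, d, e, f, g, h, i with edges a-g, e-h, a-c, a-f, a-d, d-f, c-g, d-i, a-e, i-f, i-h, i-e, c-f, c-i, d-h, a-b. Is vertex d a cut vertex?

No

Deleting d leaves 1 component (was 1) (its neighbors a, f, h, i remain connected to each other), so d is not a cut vertex.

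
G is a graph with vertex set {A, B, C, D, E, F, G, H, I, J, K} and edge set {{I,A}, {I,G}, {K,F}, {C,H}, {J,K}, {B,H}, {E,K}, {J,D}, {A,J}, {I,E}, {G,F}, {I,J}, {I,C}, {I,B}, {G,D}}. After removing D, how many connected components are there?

With D gone, the remaining components are: {A, B, C, E, F, G, H, I, J, K}.
That is 1 component.

1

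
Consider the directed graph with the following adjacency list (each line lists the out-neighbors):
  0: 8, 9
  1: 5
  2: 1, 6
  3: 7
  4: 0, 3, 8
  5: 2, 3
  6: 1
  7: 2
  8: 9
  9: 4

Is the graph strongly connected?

No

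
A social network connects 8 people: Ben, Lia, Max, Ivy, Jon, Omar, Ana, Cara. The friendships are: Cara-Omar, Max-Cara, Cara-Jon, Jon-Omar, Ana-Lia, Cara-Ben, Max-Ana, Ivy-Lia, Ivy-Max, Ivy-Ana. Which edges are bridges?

Ben-Cara, Cara-Max

The edges on the cycle Cara-Jon-Omar-Cara are not bridges since each lies on that cycle.
But removing Max-Cara disconnects Max from Cara; removing Ben-Cara disconnects Ben from Cara — these are bridges.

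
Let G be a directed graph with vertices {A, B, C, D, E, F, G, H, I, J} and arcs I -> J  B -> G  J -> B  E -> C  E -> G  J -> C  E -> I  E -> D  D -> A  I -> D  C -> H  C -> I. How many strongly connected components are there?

8

{C, I, J} are all mutually reachable — one SCC of size 3.
{E} is an SCC by itself.
{D} is an SCC by itself.
{F} is an SCC by itself.
{H} is an SCC by itself.
(and 3 more singleton SCCs)
That gives 8 strongly connected components.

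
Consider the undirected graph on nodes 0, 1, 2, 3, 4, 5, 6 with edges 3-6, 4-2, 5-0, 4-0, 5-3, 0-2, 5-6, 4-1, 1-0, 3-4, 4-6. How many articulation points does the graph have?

0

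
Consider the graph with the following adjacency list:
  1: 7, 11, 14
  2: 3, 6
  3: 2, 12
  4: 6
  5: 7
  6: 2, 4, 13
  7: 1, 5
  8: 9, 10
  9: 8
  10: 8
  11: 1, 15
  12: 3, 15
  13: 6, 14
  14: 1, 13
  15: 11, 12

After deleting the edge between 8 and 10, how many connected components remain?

3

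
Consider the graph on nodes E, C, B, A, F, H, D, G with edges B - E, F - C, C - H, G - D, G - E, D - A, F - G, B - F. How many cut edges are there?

The edges on the cycle B-F-G-E-B are not bridges since each lies on that cycle.
But removing C - H disconnects C from H; removing D - A disconnects D from A; removing F - C disconnects F from C; removing G - D disconnects G from D — these are bridges.
That makes 4 bridges.

4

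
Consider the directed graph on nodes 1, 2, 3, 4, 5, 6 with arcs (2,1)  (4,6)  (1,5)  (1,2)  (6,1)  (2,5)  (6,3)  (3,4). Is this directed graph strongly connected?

There is no directed path from 5 to 2, so the graph is not strongly connected.

No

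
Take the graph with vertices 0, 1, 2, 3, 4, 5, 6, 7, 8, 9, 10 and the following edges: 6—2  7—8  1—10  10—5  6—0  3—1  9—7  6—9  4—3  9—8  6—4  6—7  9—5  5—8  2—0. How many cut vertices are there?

1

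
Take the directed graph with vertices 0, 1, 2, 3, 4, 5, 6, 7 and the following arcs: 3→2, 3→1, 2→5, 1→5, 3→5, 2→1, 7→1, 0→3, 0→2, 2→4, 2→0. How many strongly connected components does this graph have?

6

{0, 2, 3} are all mutually reachable — one SCC of size 3.
{5} is an SCC by itself.
{4} is an SCC by itself.
{6} is an SCC by itself.
{7} is an SCC by itself.
(and 1 more singleton SCC)
That gives 6 strongly connected components.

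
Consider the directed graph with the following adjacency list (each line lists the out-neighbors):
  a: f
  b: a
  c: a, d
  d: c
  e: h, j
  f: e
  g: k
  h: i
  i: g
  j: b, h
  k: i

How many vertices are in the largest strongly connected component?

{a, b, e, f, j} are all mutually reachable — one SCC of size 5.
{g, i, k} are all mutually reachable — one SCC of size 3.
{c, d} are all mutually reachable — one SCC of size 2.
{h} is an SCC by itself.
The largest has 5 vertices.

5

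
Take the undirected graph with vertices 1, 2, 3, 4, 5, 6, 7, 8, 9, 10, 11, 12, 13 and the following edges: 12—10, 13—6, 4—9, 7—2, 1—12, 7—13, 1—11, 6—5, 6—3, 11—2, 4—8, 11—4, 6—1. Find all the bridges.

The edges on the cycle 7-13-6-1-11-2-7 are not bridges since each lies on that cycle.
But removing 5—6 disconnects 5 from 6; removing 10—12 disconnects 10 from 12; removing 9—4 disconnects 9 from 4; removing 6—3 disconnects 6 from 3 — these are bridges.
In total 7 edges are bridges.

1-12, 10-12, 11-4, 3-6, 4-8, 4-9, 5-6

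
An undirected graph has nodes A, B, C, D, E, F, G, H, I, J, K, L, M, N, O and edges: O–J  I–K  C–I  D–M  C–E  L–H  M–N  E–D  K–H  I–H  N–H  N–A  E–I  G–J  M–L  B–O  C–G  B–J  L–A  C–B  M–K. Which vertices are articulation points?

C

Removing C increases the component count from 2 to 3, so C is a cut vertex.
By contrast removing N leaves 2 components; it is not a cut vertex. No other vertex is a cut vertex either.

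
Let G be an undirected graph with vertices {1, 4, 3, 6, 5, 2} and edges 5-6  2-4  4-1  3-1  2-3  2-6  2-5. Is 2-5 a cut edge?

No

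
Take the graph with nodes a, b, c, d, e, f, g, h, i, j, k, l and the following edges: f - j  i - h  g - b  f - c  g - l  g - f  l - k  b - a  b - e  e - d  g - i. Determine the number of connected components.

Starting from a we can reach a, b, c, d, e, f, g, h, i, j, k, l. That is one component of size 12.
Total: 1 component.

1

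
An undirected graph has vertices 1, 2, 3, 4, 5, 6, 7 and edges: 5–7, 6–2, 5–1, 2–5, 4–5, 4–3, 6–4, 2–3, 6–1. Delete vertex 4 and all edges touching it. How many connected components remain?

With 4 gone, the remaining components are: {1, 2, 3, 5, 6, 7}.
That is 1 component.

1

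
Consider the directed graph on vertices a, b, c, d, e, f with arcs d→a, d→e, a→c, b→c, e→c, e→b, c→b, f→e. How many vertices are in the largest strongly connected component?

2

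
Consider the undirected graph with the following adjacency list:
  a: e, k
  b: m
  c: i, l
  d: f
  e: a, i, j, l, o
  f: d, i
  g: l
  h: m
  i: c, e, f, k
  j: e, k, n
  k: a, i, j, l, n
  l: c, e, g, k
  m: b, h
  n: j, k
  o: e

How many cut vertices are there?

Removing e increases the component count from 2 to 3, so e is a cut vertex.
Removing f increases the component count from 2 to 3, so f is a cut vertex.
Removing i increases the component count from 2 to 3, so i is a cut vertex.
Likewise l, m are cut vertices.
By contrast removing g leaves 2 components; it is not a cut vertex. No other vertex is a cut vertex either.

5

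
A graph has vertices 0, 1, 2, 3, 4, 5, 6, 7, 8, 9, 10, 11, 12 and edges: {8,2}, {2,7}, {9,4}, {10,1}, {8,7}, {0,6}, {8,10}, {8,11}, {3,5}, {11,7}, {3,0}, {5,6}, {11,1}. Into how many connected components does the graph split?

12 is isolated — a component by itself.
Starting from 4 we can reach 4, 9. That is one component of size 2.
Starting from 0 we can reach 0, 3, 5, 6. That is one component of size 4.
Starting from 1 we can reach 1, 2, 7, 8, 10, 11. That is one component of size 6.
Total: 4 components.

4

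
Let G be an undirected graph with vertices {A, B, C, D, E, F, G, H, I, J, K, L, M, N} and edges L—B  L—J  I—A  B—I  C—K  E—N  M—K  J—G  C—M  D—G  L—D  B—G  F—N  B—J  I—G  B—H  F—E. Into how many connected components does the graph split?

3

Starting from C we can reach C, K, M. That is one component of size 3.
Starting from E we can reach E, F, N. That is one component of size 3.
Starting from A we can reach A, B, D, G, H, I, J, L. That is one component of size 8.
Total: 3 components.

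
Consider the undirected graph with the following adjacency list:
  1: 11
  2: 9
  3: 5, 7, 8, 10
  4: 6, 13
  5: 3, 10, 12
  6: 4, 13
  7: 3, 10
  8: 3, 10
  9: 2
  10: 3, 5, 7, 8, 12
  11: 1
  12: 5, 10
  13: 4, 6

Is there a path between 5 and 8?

From 5 we can reach 3, 5, 7, 8, 10, 12, which includes 8.

Yes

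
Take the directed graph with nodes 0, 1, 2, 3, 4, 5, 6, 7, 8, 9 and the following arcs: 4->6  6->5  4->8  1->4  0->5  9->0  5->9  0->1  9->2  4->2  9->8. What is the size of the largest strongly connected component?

6

{0, 1, 4, 5, 6, 9} are all mutually reachable — one SCC of size 6.
{3} is an SCC by itself.
{8} is an SCC by itself.
{2} is an SCC by itself.
{7} is an SCC by itself.
The largest has 6 vertices.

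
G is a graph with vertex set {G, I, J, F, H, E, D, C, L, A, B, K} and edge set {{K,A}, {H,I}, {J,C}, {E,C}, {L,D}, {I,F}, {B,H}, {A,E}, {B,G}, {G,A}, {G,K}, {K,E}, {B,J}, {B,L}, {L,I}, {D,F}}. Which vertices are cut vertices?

Removing B increases the component count from 1 to 2, so B is a cut vertex.
By contrast removing E leaves 1 component; it is not a cut vertex. No other vertex is a cut vertex either.

B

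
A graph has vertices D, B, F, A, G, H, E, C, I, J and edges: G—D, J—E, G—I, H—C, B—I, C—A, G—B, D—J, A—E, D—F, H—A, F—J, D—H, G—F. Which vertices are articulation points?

Removing G increases the component count from 1 to 2, so G is a cut vertex.
By contrast removing A leaves 1 component; it is not a cut vertex. No other vertex is a cut vertex either.

G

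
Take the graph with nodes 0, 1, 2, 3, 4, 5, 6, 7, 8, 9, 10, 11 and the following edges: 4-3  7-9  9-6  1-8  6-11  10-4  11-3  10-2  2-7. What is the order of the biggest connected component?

0 is isolated — a component by itself.
5 is isolated — a component by itself.
Starting from 1 we can reach 1, 8. That is one component of size 2.
Starting from 2 we can reach 2, 3, 4, 6, 7, 9, 10, 11. That is one component of size 8.
The largest has 8 vertices.

8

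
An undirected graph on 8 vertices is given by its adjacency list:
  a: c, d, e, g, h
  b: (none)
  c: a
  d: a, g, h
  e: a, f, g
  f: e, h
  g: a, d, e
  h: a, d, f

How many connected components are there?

2

b is isolated — a component by itself.
Starting from a we can reach a, c, d, e, f, g, h. That is one component of size 7.
Total: 2 components.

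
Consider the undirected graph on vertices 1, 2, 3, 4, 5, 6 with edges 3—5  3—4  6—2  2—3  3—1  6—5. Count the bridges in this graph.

The edges on the cycle 6-2-3-5-6 are not bridges since each lies on that cycle.
But removing 3—4 disconnects 3 from 4; removing 3—1 disconnects 3 from 1 — these are bridges.
That makes 2 bridges.

2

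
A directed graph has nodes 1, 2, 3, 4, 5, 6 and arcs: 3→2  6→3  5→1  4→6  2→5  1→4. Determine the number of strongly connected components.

1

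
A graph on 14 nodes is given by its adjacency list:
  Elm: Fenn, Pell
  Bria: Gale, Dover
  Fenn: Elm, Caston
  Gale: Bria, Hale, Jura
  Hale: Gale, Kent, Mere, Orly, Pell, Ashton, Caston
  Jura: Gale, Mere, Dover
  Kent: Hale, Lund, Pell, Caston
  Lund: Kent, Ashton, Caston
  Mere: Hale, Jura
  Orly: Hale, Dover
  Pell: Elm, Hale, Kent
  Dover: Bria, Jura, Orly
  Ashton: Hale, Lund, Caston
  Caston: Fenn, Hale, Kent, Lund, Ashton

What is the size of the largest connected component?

14

Starting from Elm we can reach Elm, Bria, Fenn, Gale, Hale, Jura, Kent, Lund, Mere, Orly, Pell, Dover, Ashton, Caston. That is one component of size 14.
The largest has 14 vertices.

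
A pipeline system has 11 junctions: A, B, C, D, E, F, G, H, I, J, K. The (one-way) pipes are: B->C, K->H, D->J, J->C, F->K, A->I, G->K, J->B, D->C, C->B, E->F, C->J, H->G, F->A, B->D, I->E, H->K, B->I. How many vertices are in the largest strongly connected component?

{B, C, D, J} are all mutually reachable — one SCC of size 4.
{A, E, F, I} are all mutually reachable — one SCC of size 4.
{G, H, K} are all mutually reachable — one SCC of size 3.
The largest has 4 vertices.

4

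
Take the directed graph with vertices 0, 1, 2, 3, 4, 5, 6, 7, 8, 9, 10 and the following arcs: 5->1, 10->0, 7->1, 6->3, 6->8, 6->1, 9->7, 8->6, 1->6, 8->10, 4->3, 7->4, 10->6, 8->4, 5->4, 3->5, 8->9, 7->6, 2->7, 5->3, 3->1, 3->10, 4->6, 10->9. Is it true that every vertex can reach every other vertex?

There is no directed path from 10 to 2, so the graph is not strongly connected.

No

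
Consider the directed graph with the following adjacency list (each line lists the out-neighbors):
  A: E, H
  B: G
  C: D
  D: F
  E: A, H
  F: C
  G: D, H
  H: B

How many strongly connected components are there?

3

{B, G, H} are all mutually reachable — one SCC of size 3.
{C, D, F} are all mutually reachable — one SCC of size 3.
{A, E} are all mutually reachable — one SCC of size 2.
That gives 3 strongly connected components.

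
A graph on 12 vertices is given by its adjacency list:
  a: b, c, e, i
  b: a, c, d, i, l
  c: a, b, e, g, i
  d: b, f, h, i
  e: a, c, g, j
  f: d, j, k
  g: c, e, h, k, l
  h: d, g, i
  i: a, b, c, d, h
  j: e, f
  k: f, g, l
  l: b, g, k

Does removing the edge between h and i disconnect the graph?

After removing h-i, the path h-d-i still connects them, so the edge is not a bridge.

No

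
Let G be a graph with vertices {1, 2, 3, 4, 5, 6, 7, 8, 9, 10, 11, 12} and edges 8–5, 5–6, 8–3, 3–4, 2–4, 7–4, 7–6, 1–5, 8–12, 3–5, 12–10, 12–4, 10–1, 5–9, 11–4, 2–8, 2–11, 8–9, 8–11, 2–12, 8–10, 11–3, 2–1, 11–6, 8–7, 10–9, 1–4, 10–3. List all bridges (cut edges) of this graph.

none

The edges on the cycle 2-8-7-4-2 are not bridges since each lies on that cycle.
Every edge lies on some cycle, so there are no bridges.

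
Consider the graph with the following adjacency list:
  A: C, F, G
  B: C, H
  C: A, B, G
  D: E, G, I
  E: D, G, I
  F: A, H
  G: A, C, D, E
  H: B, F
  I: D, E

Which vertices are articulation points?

Removing G increases the component count from 1 to 2, so G is a cut vertex.
By contrast removing A leaves 1 component; it is not a cut vertex. No other vertex is a cut vertex either.

G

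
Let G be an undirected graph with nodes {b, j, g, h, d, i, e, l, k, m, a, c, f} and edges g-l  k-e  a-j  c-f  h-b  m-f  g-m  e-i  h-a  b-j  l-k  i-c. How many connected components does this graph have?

d is isolated — a component by itself.
Starting from a we can reach a, b, h, j. That is one component of size 4.
Starting from c we can reach c, e, f, g, i, k, l, m. That is one component of size 8.
Total: 3 components.

3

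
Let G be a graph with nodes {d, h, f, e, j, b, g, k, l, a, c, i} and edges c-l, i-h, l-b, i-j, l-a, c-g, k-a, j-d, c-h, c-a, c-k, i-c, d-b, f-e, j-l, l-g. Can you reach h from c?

Yes

From c we can reach a, b, c, d, g, h, i, j, k, l, which includes h.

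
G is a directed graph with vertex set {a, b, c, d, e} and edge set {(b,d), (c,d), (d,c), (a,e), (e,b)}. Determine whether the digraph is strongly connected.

No

There is no directed path from e to a, so the graph is not strongly connected.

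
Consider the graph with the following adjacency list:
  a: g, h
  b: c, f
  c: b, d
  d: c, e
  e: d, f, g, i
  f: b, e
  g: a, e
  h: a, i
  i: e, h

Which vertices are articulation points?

e

Removing e increases the component count from 1 to 2, so e is a cut vertex.
By contrast removing a leaves 1 component; it is not a cut vertex. No other vertex is a cut vertex either.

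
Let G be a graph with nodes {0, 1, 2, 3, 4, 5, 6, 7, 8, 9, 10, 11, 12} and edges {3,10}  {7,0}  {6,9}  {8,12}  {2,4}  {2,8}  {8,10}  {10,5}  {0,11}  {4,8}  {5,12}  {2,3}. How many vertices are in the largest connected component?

7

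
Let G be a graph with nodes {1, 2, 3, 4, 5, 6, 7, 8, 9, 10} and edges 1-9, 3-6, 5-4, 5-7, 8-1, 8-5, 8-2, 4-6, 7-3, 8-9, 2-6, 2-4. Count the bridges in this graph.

The edges on the cycle 8-1-9-8 are not bridges since each lies on that cycle.
Every edge lies on some cycle, so there are no bridges.

0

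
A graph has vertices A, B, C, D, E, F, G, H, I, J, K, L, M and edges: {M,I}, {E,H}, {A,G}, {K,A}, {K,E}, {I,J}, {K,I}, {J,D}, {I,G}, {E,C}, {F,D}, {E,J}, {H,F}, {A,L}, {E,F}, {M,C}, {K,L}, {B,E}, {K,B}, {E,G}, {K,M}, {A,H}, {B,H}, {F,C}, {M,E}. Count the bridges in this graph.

0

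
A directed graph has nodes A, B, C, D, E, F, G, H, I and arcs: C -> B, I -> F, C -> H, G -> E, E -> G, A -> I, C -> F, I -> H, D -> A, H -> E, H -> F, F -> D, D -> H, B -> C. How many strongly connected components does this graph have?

3

{A, D, F, H, I} are all mutually reachable — one SCC of size 5.
{B, C} are all mutually reachable — one SCC of size 2.
{E, G} are all mutually reachable — one SCC of size 2.
That gives 3 strongly connected components.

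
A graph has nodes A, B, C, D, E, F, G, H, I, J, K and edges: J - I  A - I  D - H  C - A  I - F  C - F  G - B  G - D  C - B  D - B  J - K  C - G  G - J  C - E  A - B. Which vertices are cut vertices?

C, D, J

Removing C increases the component count from 1 to 2, so C is a cut vertex.
Removing D increases the component count from 1 to 2, so D is a cut vertex.
Removing J increases the component count from 1 to 2, so J is a cut vertex.
By contrast removing F leaves 1 component; it is not a cut vertex. No other vertex is a cut vertex either.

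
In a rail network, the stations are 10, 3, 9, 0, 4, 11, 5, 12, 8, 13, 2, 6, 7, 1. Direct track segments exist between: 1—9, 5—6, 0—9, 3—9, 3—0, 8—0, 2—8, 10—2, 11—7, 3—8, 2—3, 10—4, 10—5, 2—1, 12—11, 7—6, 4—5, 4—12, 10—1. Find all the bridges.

The edges on the cycle 10-4-12-11-7-6-5-10 are not bridges since each lies on that cycle.
Every edge lies on some cycle, so there are no bridges.

none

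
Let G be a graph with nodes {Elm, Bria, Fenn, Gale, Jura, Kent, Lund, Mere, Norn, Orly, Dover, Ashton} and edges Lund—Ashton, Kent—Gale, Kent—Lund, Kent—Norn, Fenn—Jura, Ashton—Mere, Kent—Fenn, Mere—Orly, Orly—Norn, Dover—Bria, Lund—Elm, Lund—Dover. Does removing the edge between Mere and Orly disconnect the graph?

No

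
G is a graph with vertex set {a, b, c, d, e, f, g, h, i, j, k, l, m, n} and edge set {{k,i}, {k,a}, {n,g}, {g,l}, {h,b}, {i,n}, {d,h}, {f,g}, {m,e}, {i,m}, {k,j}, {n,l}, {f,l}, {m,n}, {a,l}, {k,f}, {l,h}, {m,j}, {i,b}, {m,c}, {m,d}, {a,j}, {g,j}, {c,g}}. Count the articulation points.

Removing m increases the component count from 1 to 2, so m is a cut vertex.
By contrast removing c leaves 1 component; it is not a cut vertex. No other vertex is a cut vertex either.

1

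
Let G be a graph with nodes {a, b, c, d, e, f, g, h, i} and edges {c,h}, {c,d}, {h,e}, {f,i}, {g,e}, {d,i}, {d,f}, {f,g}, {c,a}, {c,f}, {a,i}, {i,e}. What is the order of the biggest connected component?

b is isolated — a component by itself.
Starting from a we can reach a, c, d, e, f, g, h, i. That is one component of size 8.
The largest has 8 vertices.

8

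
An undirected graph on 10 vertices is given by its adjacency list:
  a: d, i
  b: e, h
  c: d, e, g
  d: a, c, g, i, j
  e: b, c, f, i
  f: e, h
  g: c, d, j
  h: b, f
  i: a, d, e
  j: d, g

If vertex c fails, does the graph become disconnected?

Deleting c leaves 1 component (was 1) (its neighbors d, e, g remain connected to each other), so c is not a cut vertex.

No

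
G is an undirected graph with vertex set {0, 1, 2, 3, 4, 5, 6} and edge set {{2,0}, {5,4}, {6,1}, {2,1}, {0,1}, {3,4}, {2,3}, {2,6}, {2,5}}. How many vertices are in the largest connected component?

7

Starting from 0 we can reach 0, 1, 2, 3, 4, 5, 6. That is one component of size 7.
The largest has 7 vertices.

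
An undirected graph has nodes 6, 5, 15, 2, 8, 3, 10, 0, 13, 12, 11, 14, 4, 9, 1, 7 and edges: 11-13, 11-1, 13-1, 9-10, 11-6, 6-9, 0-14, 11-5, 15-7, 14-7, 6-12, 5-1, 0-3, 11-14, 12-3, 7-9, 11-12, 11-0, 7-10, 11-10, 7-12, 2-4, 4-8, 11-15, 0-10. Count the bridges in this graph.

The edges on the cycle 7-9-10-7 are not bridges since each lies on that cycle.
But removing 2-4 disconnects 2 from 4; removing 4-8 disconnects 4 from 8 — these are bridges.
That makes 2 bridges.

2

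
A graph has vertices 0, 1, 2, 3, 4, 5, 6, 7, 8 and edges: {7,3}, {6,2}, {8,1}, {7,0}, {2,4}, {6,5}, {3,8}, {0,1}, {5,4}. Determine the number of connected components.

2

Starting from 2 we can reach 2, 4, 5, 6. That is one component of size 4.
Starting from 0 we can reach 0, 1, 3, 7, 8. That is one component of size 5.
Total: 2 components.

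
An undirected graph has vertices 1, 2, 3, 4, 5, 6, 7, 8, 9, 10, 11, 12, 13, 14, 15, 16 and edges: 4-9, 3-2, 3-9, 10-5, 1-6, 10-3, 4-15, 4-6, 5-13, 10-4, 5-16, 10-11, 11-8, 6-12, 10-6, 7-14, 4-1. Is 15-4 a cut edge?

Removing 15-4 leaves no path between 15 and 4: the component count goes from 2 to 3. So it is a bridge.

Yes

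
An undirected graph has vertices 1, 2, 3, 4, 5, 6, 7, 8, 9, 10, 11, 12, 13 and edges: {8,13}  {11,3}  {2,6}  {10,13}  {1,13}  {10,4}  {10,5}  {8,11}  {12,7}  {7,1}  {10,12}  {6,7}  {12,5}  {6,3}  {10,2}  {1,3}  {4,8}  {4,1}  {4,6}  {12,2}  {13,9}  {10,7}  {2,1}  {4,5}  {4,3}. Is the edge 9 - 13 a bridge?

Removing 9 - 13 leaves no path between 9 and 13: the component count goes from 1 to 2. So it is a bridge.

Yes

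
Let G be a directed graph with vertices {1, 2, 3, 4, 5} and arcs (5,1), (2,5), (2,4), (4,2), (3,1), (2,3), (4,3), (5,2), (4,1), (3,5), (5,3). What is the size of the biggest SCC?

4

{2, 3, 4, 5} are all mutually reachable — one SCC of size 4.
{1} is an SCC by itself.
The largest has 4 vertices.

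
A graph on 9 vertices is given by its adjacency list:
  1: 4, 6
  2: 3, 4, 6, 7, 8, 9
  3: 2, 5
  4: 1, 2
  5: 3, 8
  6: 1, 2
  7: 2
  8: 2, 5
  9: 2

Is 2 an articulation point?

Yes

Deleting 2 raises the number of components from 1 to 4, so 2 is a cut vertex.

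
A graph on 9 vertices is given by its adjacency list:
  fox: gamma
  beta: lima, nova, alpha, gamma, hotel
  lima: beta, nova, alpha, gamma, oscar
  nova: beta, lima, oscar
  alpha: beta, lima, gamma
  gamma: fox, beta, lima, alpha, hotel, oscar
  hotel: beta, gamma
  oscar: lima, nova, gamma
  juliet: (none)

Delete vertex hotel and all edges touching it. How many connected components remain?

2

With hotel gone, the remaining components are: {juliet}; {fox, beta, lima, nova, alpha, gamma, oscar}.
That is 2 components.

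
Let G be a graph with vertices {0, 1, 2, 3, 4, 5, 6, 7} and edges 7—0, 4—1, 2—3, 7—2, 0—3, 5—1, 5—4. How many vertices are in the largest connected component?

4

6 is isolated — a component by itself.
Starting from 1 we can reach 1, 4, 5. That is one component of size 3.
Starting from 0 we can reach 0, 2, 3, 7. That is one component of size 4.
The largest has 4 vertices.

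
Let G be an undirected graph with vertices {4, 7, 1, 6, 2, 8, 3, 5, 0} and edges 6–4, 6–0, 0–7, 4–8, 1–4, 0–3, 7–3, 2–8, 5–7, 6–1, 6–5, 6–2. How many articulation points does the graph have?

1

Removing 6 increases the component count from 1 to 2, so 6 is a cut vertex.
By contrast removing 2 leaves 1 component; it is not a cut vertex. No other vertex is a cut vertex either.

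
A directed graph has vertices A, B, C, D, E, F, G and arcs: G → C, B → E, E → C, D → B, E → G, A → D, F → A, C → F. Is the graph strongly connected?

From D we can reach every vertex (A, B, C, D, E, F, G), and every vertex can reach D (A, B, C, D, E, F, G). So the whole graph is one strongly connected component.

Yes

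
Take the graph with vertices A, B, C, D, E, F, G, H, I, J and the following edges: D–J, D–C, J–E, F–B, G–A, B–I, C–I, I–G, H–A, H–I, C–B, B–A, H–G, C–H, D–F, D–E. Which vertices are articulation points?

D

Removing D increases the component count from 1 to 2, so D is a cut vertex.
By contrast removing C leaves 1 component; it is not a cut vertex. No other vertex is a cut vertex either.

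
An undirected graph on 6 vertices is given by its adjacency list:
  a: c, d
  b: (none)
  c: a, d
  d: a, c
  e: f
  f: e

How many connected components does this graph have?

3

b is isolated — a component by itself.
Starting from e we can reach e, f. That is one component of size 2.
Starting from a we can reach a, c, d. That is one component of size 3.
Total: 3 components.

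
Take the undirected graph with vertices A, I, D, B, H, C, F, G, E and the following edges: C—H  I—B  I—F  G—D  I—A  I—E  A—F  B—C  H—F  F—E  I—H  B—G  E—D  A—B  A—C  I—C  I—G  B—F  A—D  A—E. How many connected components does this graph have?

1

Starting from A we can reach A, B, C, D, E, F, G, H, I. That is one component of size 9.
Total: 1 component.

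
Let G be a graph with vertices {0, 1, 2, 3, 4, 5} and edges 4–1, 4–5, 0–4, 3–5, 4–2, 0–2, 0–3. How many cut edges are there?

1

The edges on the cycle 0-4-5-3-0 are not bridges since each lies on that cycle.
But removing 1–4 disconnects 1 from 4 — this is a bridge.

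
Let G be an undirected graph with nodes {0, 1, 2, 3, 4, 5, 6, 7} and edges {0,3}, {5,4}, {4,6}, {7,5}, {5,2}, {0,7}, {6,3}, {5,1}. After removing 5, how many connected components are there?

3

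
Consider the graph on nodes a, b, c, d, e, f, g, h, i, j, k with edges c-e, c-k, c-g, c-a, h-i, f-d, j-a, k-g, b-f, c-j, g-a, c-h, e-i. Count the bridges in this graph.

2

The edges on the cycle c-e-i-h-c are not bridges since each lies on that cycle.
But removing b-f disconnects b from f; removing f-d disconnects f from d — these are bridges.
That makes 2 bridges.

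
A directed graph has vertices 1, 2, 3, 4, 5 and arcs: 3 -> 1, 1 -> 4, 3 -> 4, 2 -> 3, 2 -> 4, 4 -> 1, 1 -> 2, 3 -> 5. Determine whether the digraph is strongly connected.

No

There is no directed path from 5 to 4, so the graph is not strongly connected.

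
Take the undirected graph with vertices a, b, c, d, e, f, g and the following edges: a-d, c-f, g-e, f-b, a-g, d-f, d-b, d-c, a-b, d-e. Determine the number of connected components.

Starting from a we can reach a, b, c, d, e, f, g. That is one component of size 7.
Total: 1 component.

1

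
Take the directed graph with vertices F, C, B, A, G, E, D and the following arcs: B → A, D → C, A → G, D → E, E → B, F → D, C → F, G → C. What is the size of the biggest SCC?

7

{A, B, C, D, E, F, G} are all mutually reachable — one SCC of size 7.
The largest has 7 vertices.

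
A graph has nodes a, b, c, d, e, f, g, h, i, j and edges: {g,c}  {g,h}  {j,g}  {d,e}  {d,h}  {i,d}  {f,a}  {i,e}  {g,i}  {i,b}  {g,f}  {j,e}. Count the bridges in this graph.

4

The edges on the cycle j-g-i-d-e-j are not bridges since each lies on that cycle.
But removing g–f disconnects g from f; removing g–c disconnects g from c; removing f–a disconnects f from a; removing i–b disconnects i from b — these are bridges.
That makes 4 bridges.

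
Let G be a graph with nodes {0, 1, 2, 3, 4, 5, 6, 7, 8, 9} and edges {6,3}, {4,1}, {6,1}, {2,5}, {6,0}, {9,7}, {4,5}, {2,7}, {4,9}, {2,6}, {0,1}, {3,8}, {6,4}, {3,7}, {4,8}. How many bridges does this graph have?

0

The edges on the cycle 6-3-8-4-6 are not bridges since each lies on that cycle.
Every edge lies on some cycle, so there are no bridges.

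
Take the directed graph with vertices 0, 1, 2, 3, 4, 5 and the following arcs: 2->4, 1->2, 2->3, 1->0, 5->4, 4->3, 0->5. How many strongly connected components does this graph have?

6

{2} is an SCC by itself.
{5} is an SCC by itself.
{0} is an SCC by itself.
{3} is an SCC by itself.
{1} is an SCC by itself.
(and 1 more singleton SCC)
That gives 6 strongly connected components.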